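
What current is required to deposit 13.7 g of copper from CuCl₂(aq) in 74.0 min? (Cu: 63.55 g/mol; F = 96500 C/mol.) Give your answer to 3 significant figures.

n(Cu) = 13.7 / 63.55 = 0.2156 mol
Cu²⁺ + 2e⁻ → Cu, so n(e⁻) = 2 × 0.2156 = 0.4312 mol
Q = 0.4312 × 96500 = 41610 C
I = Q / t = 41610 / 4440 s = 9.37 A

9.37 A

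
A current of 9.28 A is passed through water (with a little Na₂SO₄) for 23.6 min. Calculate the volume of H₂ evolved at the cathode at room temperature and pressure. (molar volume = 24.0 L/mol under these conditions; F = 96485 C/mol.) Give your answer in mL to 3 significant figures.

1630 mL

Q = It = 9.28 × 1416 = 13140 C
n(e⁻) = Q/F = 13140/96485 = 0.1362 mol
2H⁺ + 2e⁻ → H₂, so n(H₂) = 0.1362 / 2 = 0.06810 mol
V = 0.06810 × 24.0 = 1.634 L
= 1630 mL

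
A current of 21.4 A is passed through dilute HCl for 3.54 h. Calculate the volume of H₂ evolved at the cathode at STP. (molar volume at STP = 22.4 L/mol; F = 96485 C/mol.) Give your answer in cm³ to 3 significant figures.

Q = 21.4 A × 12744 s = 2.727×10^5 C
n(e⁻) = Q/F = 2.727×10^5/96485 = 2.826 mol
2H⁺ + 2e⁻ → H₂, so n(H₂) = 2.826 / 2 = 1.413 mol
V = 1.413 × 22.4 = 31.65 L
= 31700 cm³

31700 cm³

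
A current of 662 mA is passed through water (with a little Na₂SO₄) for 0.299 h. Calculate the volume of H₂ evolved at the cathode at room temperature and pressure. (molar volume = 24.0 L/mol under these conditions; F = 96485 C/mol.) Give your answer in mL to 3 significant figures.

Q = It = 0.662 × 1076.4 = 712.6 C
n(e⁻) = 712.6 / 96485 = 0.007386 mol
2H⁺ + 2e⁻ → H₂, so n(H₂) = 0.007386 / 2 = 0.003693 mol
V = 0.003693 × 24.0 = 0.08863 L
= 88.6 mL

88.6 mL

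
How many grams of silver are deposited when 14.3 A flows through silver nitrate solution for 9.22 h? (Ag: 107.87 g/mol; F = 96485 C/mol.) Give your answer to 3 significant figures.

Q = 14.3 A × 33192 s = 4.746×10^5 C
n(e⁻) = 4.746×10^5 / 96485 = 4.919 mol
Ag⁺ + e⁻ → Ag, so n(Ag) = 4.919 mol
m = 4.919 × 107.87 = 531 g

531 g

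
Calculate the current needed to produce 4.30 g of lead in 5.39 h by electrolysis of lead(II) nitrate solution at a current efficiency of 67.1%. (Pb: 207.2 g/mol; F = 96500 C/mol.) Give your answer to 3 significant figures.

0.308 A

n(Pb) = 4.30 / 207.2 = 0.02075 mol
Pb²⁺ + 2e⁻ → Pb, so n(e⁻) = 2 × 0.02075 = 0.04150 mol
Q = 0.04150 × 96500 / 0.671 = 5968 C
I = Q / t = 5968 / 19404 s = 0.308 A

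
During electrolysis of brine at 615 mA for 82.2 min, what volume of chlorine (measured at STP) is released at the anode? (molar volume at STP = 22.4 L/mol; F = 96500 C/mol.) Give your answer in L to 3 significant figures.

0.352 L

Q = 0.615 A × 4932 s = 3033 C
n(e⁻) = 3033 / 96500 = 0.03143 mol
2Cl⁻ → Cl₂ + 2e⁻, so n(Cl₂) = 0.03143 / 2 = 0.01572 mol
V = 0.01572 × 22.4 = 0.3521 L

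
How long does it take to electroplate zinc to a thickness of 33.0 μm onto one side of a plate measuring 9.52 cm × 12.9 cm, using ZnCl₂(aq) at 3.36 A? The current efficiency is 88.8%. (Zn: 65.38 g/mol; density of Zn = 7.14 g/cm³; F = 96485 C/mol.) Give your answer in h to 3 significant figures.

Plated area = 9.52 × 12.9 = 122.8 cm²
Volume = 122.8 × 33.0×10⁻⁴ cm = 0.4052 cm³
m(Zn) = 0.4052 × 7.14 = 2.893 g
n(Zn) = 2.893 / 65.38 = 0.04425 mol; n(e⁻) = 2 × 0.04425 = 0.08850 mol
Q = 0.08850 × 96485 / 0.888 = 9616 C
t = 9616 / 3.36 = 2862 s = 0.795 h

0.795 h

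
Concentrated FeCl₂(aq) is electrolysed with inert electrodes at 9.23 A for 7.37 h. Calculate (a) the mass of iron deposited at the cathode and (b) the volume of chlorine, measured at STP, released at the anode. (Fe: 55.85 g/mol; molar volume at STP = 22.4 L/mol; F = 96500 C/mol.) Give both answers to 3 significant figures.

Q = 9.23 × 26532 = 2.449×10^5 C; n(e⁻) = 2.449×10^5 / 96500 = 2.538 mol
Cathode: Fe²⁺ + 2e⁻ → Fe → n(Fe) = 2.538/2 = 1.269 mol → 70.9 g
Anode: 2Cl⁻ → Cl₂ + 2e⁻ → n(Cl₂) = 2.538/2 = 1.269 mol → 28.4 L

70.9 g Fe; 28.4 L Cl₂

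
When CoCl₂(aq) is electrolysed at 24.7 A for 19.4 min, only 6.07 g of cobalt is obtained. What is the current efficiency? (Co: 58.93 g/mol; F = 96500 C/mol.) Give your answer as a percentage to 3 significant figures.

Q = 24.7 × 1164 = 28750 C
n(e⁻) = 28750 / 96500 = 0.2979 mol
Co²⁺ + 2e⁻ → Co, so theoretical n(Co) = 0.1490 mol → 8.781 g
Efficiency = 6.07 / 8.781 = 0.6913 = 69.1%

69.1%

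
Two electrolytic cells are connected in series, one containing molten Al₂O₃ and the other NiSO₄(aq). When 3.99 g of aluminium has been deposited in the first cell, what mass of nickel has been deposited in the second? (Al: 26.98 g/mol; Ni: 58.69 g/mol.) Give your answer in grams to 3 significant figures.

13.0 g

n(Al) = 3.99 / 26.98 = 0.1479 mol
Al³⁺ + 3e⁻ → Al, so n(e⁻) = 3 × 0.1479 = 0.4437 mol
Since the cells are in series, n(e⁻) in the Ni cell is also 0.4437 mol.
Ni²⁺ + 2e⁻ → Ni, so n(Ni) = 0.4437 / 2 = 0.2219 mol
m(Ni) = 0.2219 × 58.69 = 13.0 g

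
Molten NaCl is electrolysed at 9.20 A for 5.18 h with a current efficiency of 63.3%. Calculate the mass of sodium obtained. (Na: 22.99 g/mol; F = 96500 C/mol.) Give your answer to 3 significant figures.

Q = 9.20 × 18648 = 1.716×10^5 C
n(e⁻) = 1.716×10^5 / 96500 = 1.778 mol
Na⁺ + e⁻ → Na, so theoretical m(Na) = 1.778 × 22.99 = 40.88 g
Actual mass = 63.3% × 40.88 = 25.9 g

25.9 g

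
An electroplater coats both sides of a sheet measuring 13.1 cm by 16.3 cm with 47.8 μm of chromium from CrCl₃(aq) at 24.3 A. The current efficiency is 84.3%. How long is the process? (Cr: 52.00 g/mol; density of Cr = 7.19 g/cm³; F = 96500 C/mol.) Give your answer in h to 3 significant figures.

1.11 h

Plated area = 2 × 13.1 × 16.3 = 427.1 cm²
Volume = 427.1 × 47.8×10⁻⁴ cm = 2.042 cm³
m(Cr) = 2.042 × 7.19 = 14.68 g
n(Cr) = 14.68 / 52.00 = 0.2823 mol; n(e⁻) = 3 × 0.2823 = 0.8469 mol
Q = 0.8469 × 96500 / 0.843 = 96950 C
t = 96950 / 24.3 = 3990 s = 1.11 h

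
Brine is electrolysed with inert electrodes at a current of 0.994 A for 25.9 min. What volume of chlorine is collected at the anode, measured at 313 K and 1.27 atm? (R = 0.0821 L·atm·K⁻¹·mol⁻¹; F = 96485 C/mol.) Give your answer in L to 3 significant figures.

0.162 L

Q = It = 0.994 × 1554 = 1545 C
n(e⁻) = Q/F = 1545/96485 = 0.01601 mol
2Cl⁻ → Cl₂ + 2e⁻, so n(Cl₂) = 0.01601 / 2 = 0.008005 mol
V = nRT/P = 0.008005 × 0.0821 × 313 / 1.27 = 0.1620 L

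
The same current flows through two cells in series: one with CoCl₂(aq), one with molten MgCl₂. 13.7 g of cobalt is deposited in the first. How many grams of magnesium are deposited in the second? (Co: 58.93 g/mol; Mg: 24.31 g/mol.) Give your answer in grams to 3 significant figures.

5.65 g

n(Co) = 13.7 / 58.93 = 0.2325 mol
Co²⁺ + 2e⁻ → Co, so n(e⁻) = 2 × 0.2325 = 0.4650 mol
The cells are in series, so the same charge (and hence the same n(e⁻) = 0.4650 mol) passes through both.
Mg²⁺ + 2e⁻ → Mg, so n(Mg) = 0.4650 / 2 = 0.2325 mol
m(Mg) = 0.2325 × 24.31 = 5.65 g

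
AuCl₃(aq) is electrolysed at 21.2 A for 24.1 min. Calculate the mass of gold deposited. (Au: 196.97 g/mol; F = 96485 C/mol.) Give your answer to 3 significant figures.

20.9 g

Q = It = 21.2 × 1446 = 30660 C
n(e⁻) = 30660 / 96485 = 0.3178 mol
Au³⁺ + 3e⁻ → Au, so n(Au) = 0.3178 / 3 = 0.1059 mol
m = 0.1059 × 196.97 = 20.9 g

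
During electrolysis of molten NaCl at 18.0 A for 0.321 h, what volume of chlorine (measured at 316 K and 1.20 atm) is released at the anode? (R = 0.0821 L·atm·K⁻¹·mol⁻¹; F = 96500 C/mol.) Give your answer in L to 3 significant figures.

2.33 L

Q = 18.0 A × 1155.6 s = 20800 C
n(e⁻) = 20800 / 96500 = 0.2155 mol
2Cl⁻ → Cl₂ + 2e⁻, so n(Cl₂) = 0.2155 / 2 = 0.1078 mol
V = nRT/P = 0.1078 × 0.0821 × 316 / 1.20 = 2.331 L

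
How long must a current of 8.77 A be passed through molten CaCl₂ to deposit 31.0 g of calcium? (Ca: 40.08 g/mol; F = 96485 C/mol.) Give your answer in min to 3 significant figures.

284 min

n(Ca) = 31.0 / 40.08 = 0.7735 mol
Ca²⁺ + 2e⁻ → Ca, so n(e⁻) = 2 × 0.7735 = 1.547 mol
Q = 1.547 × 96485 = 1.493×10^5 C
t = Q / I = 1.493×10^5 / 8.77 = 17020 s = 284 min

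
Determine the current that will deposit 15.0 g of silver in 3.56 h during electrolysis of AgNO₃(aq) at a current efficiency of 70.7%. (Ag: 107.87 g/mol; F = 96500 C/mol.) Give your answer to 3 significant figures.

1.48 A

n(Ag) = 15.0 / 107.87 = 0.1391 mol
Ag⁺ + e⁻ → Ag, so n(e⁻) = 0.1391 mol
Q = 0.1391 × 96500 / 0.707 = 18990 C
I = Q / t = 18990 / 12816 s = 1.48 A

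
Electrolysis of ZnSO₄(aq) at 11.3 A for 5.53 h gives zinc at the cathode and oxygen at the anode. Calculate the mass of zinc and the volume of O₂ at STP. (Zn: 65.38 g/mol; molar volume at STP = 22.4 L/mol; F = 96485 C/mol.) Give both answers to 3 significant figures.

76.2 g Zn; 13.1 L O₂

Q = 11.3 × 19908 = 2.250×10^5 C; n(e⁻) = 2.250×10^5 / 96485 = 2.332 mol
Cathode: Zn²⁺ + 2e⁻ → Zn → n(Zn) = 2.332/2 = 1.166 mol → 76.2 g
Anode: 2H₂O → O₂ + 4H⁺ + 4e⁻ → n(O₂) = 2.332/4 = 0.5830 mol → 13.1 L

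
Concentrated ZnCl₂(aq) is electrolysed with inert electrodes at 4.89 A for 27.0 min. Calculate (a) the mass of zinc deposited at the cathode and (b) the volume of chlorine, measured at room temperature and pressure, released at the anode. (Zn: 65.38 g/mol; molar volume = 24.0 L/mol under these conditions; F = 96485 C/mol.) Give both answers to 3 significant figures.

2.68 g Zn; 0.985 L Cl₂

Q = 4.89 × 1620 = 7922 C; n(e⁻) = 7922 / 96485 = 0.08211 mol
Cathode: Zn²⁺ + 2e⁻ → Zn → n(Zn) = 0.08211/2 = 0.04106 mol → 2.68 g
Anode: 2Cl⁻ → Cl₂ + 2e⁻ → n(Cl₂) = 0.08211/2 = 0.04106 mol → 0.985 L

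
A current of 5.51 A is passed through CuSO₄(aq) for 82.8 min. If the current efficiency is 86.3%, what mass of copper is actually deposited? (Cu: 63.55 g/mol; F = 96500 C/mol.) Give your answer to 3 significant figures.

7.78 g

Q = 5.51 × 4968 = 27370 C
n(e⁻) = 27370 / 96500 = 0.2836 mol
Cu²⁺ + 2e⁻ → Cu, so theoretical m(Cu) = 0.1418 × 63.55 = 9.011 g
Actual mass = 86.3% × 9.011 = 7.78 g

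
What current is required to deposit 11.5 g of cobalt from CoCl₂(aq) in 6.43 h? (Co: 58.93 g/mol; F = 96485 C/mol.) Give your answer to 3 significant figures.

n(Co) = 11.5 / 58.93 = 0.1951 mol
Co²⁺ + 2e⁻ → Co, so n(e⁻) = 2 × 0.1951 = 0.3902 mol
Q = 0.3902 × 96485 = 37650 C
I = Q / t = 37650 / 23148 s = 1.63 A

1.63 A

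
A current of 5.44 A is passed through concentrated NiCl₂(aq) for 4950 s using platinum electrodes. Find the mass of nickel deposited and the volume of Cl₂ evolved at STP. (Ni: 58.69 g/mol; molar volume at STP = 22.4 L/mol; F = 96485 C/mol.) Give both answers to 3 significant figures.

Q = 5.44 × 4950 = 26930 C; n(e⁻) = 26930 / 96485 = 0.2791 mol
Cathode: Ni²⁺ + 2e⁻ → Ni → n(Ni) = 0.2791/2 = 0.1396 mol → 8.19 g
Anode: 2Cl⁻ → Cl₂ + 2e⁻ → n(Cl₂) = 0.2791/2 = 0.1396 mol → 3.13 L

8.19 g Ni; 3.13 L Cl₂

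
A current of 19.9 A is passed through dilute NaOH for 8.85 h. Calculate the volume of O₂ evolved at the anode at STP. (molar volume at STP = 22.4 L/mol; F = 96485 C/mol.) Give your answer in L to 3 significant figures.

Q = 19.9 A × 31860 s = 6.340×10^5 C
Moles of electrons = 6.340×10^5 / 96485 = 6.571 mol
2H₂O → O₂ + 4H⁺ + 4e⁻, so n(O₂) = 6.571 / 4 = 1.643 mol
V = 1.643 × 22.4 = 36.80 L

36.8 L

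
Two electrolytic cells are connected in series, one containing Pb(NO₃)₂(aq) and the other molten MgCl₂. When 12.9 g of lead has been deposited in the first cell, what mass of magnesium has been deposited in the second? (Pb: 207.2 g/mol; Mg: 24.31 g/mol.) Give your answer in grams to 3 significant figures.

n(Pb) = 12.9 / 207.2 = 0.06226 mol
Pb²⁺ + 2e⁻ → Pb, so n(e⁻) = 2 × 0.06226 = 0.1245 mol
In series, the same 0.1245 mol of electrons flows through the second cell.
Mg²⁺ + 2e⁻ → Mg, so n(Mg) = 0.1245 / 2 = 0.06225 mol
m(Mg) = 0.06225 × 24.31 = 1.51 g

1.51 g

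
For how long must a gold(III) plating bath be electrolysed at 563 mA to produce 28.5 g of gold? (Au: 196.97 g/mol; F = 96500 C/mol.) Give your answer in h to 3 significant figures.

20.7 h

n(Au) = 28.5 / 196.97 = 0.1447 mol
Au³⁺ + 3e⁻ → Au, so n(e⁻) = 3 × 0.1447 = 0.4341 mol
Q = 0.4341 × 96500 = 41890 C
t = Q / I = 41890 / 0.563 = 74400 s = 20.7 h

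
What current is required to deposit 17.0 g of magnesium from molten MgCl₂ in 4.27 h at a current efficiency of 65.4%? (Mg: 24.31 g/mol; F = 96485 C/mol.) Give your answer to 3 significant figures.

13.4 A

n(Mg) = 17.0 / 24.31 = 0.6993 mol
Mg²⁺ + 2e⁻ → Mg, so n(e⁻) = 2 × 0.6993 = 1.399 mol
Q = 1.399 × 96485 / 0.654 = 2.064×10^5 C
I = Q / t = 2.064×10^5 / 15372 s = 13.4 A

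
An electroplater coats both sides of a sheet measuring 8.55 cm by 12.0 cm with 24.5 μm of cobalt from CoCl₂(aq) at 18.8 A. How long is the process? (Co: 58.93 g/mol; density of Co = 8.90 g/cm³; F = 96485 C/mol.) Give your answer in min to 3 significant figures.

13.0 min

Plated area = 2 × 8.55 × 12.0 = 205.2 cm²
Volume = 205.2 × 24.5×10⁻⁴ cm = 0.5027 cm³
m(Co) = 0.5027 × 8.90 = 4.474 g
n(Co) = 4.474 / 58.93 = 0.07592 mol; n(e⁻) = 2 × 0.07592 = 0.1518 mol
Q = 0.1518 × 96485 = 14650 C
t = 14650 / 18.8 = 779.3 s = 13.0 min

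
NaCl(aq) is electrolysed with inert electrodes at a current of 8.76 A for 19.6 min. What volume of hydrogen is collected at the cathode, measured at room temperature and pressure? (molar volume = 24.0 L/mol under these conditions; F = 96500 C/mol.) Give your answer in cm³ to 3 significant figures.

1280 cm³

Q = It = 8.76 × 1176 = 10300 C
n(e⁻) = Q/F = 10300/96500 = 0.1067 mol
2H⁺ + 2e⁻ → H₂, so n(H₂) = 0.1067 / 2 = 0.05335 mol
V = 0.05335 × 24.0 = 1.280 L
= 1280 cm³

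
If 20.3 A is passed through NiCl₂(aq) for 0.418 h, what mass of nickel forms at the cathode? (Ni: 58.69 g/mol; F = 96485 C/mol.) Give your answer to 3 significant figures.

9.29 g

Charge passed = 20.3 × 1504.8 = 30550 C
n(e⁻) = Q/F = 30550/96485 = 0.3166 mol
Ni²⁺ + 2e⁻ → Ni, so n(Ni) = 0.3166 / 2 = 0.1583 mol
m = 0.1583 × 58.69 = 9.29 g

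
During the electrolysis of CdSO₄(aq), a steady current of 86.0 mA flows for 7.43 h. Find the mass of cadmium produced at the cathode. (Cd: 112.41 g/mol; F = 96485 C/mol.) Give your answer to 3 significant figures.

Q = It = 0.0860 × 26748 = 2300 C
n(e⁻) = 2300 / 96485 = 0.02384 mol
Cd²⁺ + 2e⁻ → Cd, so n(Cd) = 0.02384 / 2 = 0.01192 mol
m = 0.01192 × 112.41 = 1.34 g

1.34 g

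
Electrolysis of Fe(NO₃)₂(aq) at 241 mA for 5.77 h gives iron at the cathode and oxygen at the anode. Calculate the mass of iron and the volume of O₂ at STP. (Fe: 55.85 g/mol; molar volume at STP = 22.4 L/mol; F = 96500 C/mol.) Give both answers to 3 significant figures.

Q = 0.241 × 20772 = 5006 C; n(e⁻) = 5006 / 96500 = 0.05188 mol
Cathode: Fe²⁺ + 2e⁻ → Fe → n(Fe) = 0.05188/2 = 0.02594 mol → 1.45 g
Anode: 2H₂O → O₂ + 4H⁺ + 4e⁻ → n(O₂) = 0.05188/4 = 0.01297 mol → 0.291 L

1.45 g Fe; 0.291 L O₂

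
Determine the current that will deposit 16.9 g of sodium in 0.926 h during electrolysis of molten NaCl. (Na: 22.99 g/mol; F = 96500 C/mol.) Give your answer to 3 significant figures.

21.3 A

n(Na) = 16.9 / 22.99 = 0.7351 mol
Na⁺ + e⁻ → Na, so n(e⁻) = 0.7351 mol
Q = 0.7351 × 96500 = 70940 C
I = Q / t = 70940 / 3333.6 s = 21.3 A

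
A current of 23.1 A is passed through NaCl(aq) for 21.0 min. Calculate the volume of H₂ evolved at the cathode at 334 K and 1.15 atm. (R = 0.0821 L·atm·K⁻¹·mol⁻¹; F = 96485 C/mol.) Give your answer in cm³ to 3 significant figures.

Charge passed = 23.1 × 1260 = 29110 C
Moles of electrons = 29110 / 96485 = 0.3017 mol
2H⁺ + 2e⁻ → H₂, so n(H₂) = 0.3017 / 2 = 0.1509 mol
V = nRT/P = 0.1509 × 0.0821 × 334 / 1.15 = 3.598 L
= 3600 cm³

3600 cm³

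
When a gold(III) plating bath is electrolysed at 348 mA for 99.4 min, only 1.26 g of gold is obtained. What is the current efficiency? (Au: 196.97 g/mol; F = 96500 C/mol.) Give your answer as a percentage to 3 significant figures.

Q = 0.348 × 5964 = 2075 C
n(e⁻) = 2075 / 96500 = 0.02150 mol
Au³⁺ + 3e⁻ → Au, so theoretical n(Au) = 0.007167 mol → 1.412 g
Efficiency = 1.26 / 1.412 = 0.8924 = 89.2%

89.2%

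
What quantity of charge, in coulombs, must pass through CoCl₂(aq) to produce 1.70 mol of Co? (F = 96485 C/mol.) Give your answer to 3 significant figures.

3.28×10^5 C

Co²⁺ + 2e⁻ → Co, so n(e⁻) = 2 × 1.70 = 3.400 mol
Q = 3.400 × 96485 = 3.280×10^5 C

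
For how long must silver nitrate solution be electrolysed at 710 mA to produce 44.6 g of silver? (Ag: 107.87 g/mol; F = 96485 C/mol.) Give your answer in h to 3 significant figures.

n(Ag) = 44.6 / 107.87 = 0.4135 mol
Ag⁺ + e⁻ → Ag, so n(e⁻) = 0.4135 mol
Q = 0.4135 × 96485 = 39900 C
t = Q / I = 39900 / 0.710 = 56200 s = 15.6 h

15.6 h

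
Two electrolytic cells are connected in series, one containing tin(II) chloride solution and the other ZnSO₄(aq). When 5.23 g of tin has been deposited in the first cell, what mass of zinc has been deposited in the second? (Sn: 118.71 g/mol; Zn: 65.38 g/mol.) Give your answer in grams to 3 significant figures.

2.88 g

n(Sn) = 5.23 / 118.71 = 0.04406 mol
Sn²⁺ + 2e⁻ → Sn, so n(e⁻) = 2 × 0.04406 = 0.08812 mol
In series, the same 0.08812 mol of electrons flows through the second cell.
Zn²⁺ + 2e⁻ → Zn, so n(Zn) = 0.08812 / 2 = 0.04406 mol
m(Zn) = 0.04406 × 65.38 = 2.88 g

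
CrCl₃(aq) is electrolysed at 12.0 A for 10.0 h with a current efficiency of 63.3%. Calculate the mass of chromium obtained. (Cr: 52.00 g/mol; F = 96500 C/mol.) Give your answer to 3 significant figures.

Q = 12.0 × 36000 = 4.320×10^5 C
n(e⁻) = 4.320×10^5 / 96500 = 4.477 mol
Cr³⁺ + 3e⁻ → Cr, so theoretical m(Cr) = 1.492 × 52.00 = 77.58 g
Actual mass = 63.3% × 77.58 = 49.1 g

49.1 g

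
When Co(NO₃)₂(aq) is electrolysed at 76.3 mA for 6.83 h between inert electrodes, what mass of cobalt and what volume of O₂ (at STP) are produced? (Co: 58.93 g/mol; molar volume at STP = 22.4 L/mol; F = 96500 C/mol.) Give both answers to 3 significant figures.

0.573 g Co; 0.109 L O₂

Q = 0.0763 × 24588 = 1876 C; n(e⁻) = 1876 / 96500 = 0.01944 mol
Cathode: Co²⁺ + 2e⁻ → Co → n(Co) = 0.01944/2 = 0.009720 mol → 0.573 g
Anode: 2H₂O → O₂ + 4H⁺ + 4e⁻ → n(O₂) = 0.01944/4 = 0.004860 mol → 0.109 L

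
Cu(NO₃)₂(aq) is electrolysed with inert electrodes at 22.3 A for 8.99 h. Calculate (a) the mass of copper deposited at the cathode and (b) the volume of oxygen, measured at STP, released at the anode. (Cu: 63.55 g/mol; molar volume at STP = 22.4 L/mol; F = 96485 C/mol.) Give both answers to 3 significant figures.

238 g Cu; 41.9 L O₂

Q = 22.3 × 32364 = 7.217×10^5 C; n(e⁻) = 7.217×10^5 / 96485 = 7.480 mol
Cathode: Cu²⁺ + 2e⁻ → Cu → n(Cu) = 7.480/2 = 3.740 mol → 238 g
Anode: 2H₂O → O₂ + 4H⁺ + 4e⁻ → n(O₂) = 7.480/4 = 1.870 mol → 41.9 L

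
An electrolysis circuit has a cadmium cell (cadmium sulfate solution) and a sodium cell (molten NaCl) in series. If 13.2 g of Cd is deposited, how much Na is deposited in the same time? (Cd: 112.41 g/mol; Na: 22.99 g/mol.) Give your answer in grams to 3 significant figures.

n(Cd) = 13.2 / 112.41 = 0.1174 mol
Cd²⁺ + 2e⁻ → Cd, so n(e⁻) = 2 × 0.1174 = 0.2348 mol
Same current for the same time ⇒ same n(e⁻) = 0.2348 mol in both cells.
Na⁺ + e⁻ → Na, so n(Na) = 0.2348 mol
m(Na) = 0.2348 × 22.99 = 5.40 g

5.40 g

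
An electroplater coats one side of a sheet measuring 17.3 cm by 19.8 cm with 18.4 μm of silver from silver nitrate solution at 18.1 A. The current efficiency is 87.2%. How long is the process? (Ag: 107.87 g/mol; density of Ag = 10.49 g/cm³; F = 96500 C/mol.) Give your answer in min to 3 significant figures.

Plated area = 17.3 × 19.8 = 342.5 cm²
Volume = 342.5 × 18.4×10⁻⁴ cm = 0.6302 cm³
m(Ag) = 0.6302 × 10.49 = 6.611 g
n(Ag) = 6.611 / 107.87 = 0.06129 mol; n(e⁻) = 0.06129 mol
Q = 0.06129 × 96500 / 0.872 = 6783 C
t = 6783 / 18.1 = 374.8 s = 6.25 min

6.25 min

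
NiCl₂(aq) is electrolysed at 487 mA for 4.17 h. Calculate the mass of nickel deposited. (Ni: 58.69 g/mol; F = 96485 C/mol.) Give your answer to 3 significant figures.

Charge passed = 0.487 × 15012 = 7311 C
n(e⁻) = Q/F = 7311/96485 = 0.07577 mol
Ni²⁺ + 2e⁻ → Ni, so n(Ni) = 0.07577 / 2 = 0.03789 mol
m = 0.03789 × 58.69 = 2.22 g

2.22 g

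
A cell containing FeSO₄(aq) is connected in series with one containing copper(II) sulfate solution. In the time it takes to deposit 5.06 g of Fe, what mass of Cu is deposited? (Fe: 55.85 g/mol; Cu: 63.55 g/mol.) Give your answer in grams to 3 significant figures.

5.76 g

n(Fe) = 5.06 / 55.85 = 0.09060 mol
Fe²⁺ + 2e⁻ → Fe, so n(e⁻) = 2 × 0.09060 = 0.1812 mol
In series, the same 0.1812 mol of electrons flows through the second cell.
Cu²⁺ + 2e⁻ → Cu, so n(Cu) = 0.1812 / 2 = 0.09060 mol
m(Cu) = 0.09060 × 63.55 = 5.76 g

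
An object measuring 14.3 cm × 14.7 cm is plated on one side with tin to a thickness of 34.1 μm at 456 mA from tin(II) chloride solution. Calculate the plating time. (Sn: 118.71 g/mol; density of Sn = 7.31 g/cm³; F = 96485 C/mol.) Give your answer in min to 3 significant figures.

311 min

Plated area = 14.3 × 14.7 = 210.2 cm²
Volume = 210.2 × 34.1×10⁻⁴ cm = 0.7168 cm³
m(Sn) = 0.7168 × 7.31 = 5.240 g
n(Sn) = 5.240 / 118.71 = 0.04414 mol; n(e⁻) = 2 × 0.04414 = 0.08828 mol
Q = 0.08828 × 96485 = 8518 C
t = 8518 / 0.456 = 18680 s = 311 min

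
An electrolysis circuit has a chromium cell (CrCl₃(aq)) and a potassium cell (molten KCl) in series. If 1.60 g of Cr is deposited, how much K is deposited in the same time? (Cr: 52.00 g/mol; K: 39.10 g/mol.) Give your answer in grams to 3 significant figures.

n(Cr) = 1.60 / 52.00 = 0.03077 mol
Cr³⁺ + 3e⁻ → Cr, so n(e⁻) = 3 × 0.03077 = 0.09231 mol
The cells are in series, so the same charge (and hence the same n(e⁻) = 0.09231 mol) passes through both.
K⁺ + e⁻ → K, so n(K) = 0.09231 mol
m(K) = 0.09231 × 39.10 = 3.61 g

3.61 g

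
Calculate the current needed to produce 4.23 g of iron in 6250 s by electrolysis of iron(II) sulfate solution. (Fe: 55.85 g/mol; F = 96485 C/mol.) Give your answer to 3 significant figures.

n(Fe) = 4.23 / 55.85 = 0.07574 mol
Fe²⁺ + 2e⁻ → Fe, so n(e⁻) = 2 × 0.07574 = 0.1515 mol
Q = 0.1515 × 96485 = 14620 C
I = Q / t = 14620 / 6250 s = 2.34 A

2.34 A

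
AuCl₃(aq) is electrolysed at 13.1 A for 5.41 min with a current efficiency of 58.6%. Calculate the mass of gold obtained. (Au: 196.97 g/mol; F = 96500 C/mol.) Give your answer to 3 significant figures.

Q = 13.1 × 324.6 = 4252 C
n(e⁻) = 4252 / 96500 = 0.04406 mol
Au³⁺ + 3e⁻ → Au, so theoretical m(Au) = 0.01469 × 196.97 = 2.893 g
Actual mass = 58.6% × 2.893 = 1.70 g

1.70 g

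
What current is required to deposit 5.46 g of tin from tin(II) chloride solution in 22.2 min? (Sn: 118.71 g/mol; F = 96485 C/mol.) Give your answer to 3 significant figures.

n(Sn) = 5.46 / 118.71 = 0.04599 mol
Sn²⁺ + 2e⁻ → Sn, so n(e⁻) = 2 × 0.04599 = 0.09198 mol
Q = 0.09198 × 96485 = 8875 C
I = Q / t = 8875 / 1332 s = 6.66 A

6.66 A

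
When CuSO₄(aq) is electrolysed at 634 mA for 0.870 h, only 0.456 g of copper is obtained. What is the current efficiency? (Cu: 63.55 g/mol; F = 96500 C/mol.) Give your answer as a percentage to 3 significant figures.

Q = 0.634 × 3132 = 1986 C
n(e⁻) = 1986 / 96500 = 0.02058 mol
Cu²⁺ + 2e⁻ → Cu, so theoretical n(Cu) = 0.01029 mol → 0.6539 g
Efficiency = 0.456 / 0.6539 = 0.6974 = 69.7%

69.7%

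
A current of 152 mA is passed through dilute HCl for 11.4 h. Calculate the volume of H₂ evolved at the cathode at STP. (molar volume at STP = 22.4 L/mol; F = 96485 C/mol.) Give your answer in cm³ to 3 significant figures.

724 cm³

Charge passed = 0.152 × 41040 = 6238 C
n(e⁻) = 6238 / 96485 = 0.06465 mol
2H⁺ + 2e⁻ → H₂, so n(H₂) = 0.06465 / 2 = 0.03233 mol
V = 0.03233 × 22.4 = 0.7242 L
= 724 cm³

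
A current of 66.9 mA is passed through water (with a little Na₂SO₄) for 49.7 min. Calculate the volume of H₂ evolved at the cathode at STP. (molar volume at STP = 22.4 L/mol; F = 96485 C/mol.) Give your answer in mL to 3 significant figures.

Q = 0.0669 A × 2982 s = 199.5 C
Moles of electrons = 199.5 / 96485 = 0.002068 mol
2H⁺ + 2e⁻ → H₂, so n(H₂) = 0.002068 / 2 = 0.001034 mol
V = 0.001034 × 22.4 = 0.02316 L
= 23.2 mL

23.2 mL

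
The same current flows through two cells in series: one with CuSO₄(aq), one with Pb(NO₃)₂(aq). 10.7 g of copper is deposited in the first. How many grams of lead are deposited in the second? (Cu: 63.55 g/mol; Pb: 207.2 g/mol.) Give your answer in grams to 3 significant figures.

34.9 g

n(Cu) = 10.7 / 63.55 = 0.1684 mol
Cu²⁺ + 2e⁻ → Cu, so n(e⁻) = 2 × 0.1684 = 0.3368 mol
Since the cells are in series, n(e⁻) in the Pb cell is also 0.3368 mol.
Pb²⁺ + 2e⁻ → Pb, so n(Pb) = 0.3368 / 2 = 0.1684 mol
m(Pb) = 0.1684 × 207.2 = 34.9 g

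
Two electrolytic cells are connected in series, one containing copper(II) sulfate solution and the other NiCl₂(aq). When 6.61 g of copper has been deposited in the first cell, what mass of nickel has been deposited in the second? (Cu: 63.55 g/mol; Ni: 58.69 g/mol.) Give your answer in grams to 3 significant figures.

6.10 g

n(Cu) = 6.61 / 63.55 = 0.1040 mol
Cu²⁺ + 2e⁻ → Cu, so n(e⁻) = 2 × 0.1040 = 0.2080 mol
The cells are in series, so the same charge (and hence the same n(e⁻) = 0.2080 mol) passes through both.
Ni²⁺ + 2e⁻ → Ni, so n(Ni) = 0.2080 / 2 = 0.1040 mol
m(Ni) = 0.1040 × 58.69 = 6.10 g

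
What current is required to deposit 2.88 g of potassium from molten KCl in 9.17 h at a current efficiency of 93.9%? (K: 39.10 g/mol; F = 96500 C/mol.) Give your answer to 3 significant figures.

0.229 A

n(K) = 2.88 / 39.10 = 0.07366 mol
K⁺ + e⁻ → K, so n(e⁻) = 0.07366 mol
Q = 0.07366 × 96500 / 0.939 = 7570 C
I = Q / t = 7570 / 33012 s = 0.229 A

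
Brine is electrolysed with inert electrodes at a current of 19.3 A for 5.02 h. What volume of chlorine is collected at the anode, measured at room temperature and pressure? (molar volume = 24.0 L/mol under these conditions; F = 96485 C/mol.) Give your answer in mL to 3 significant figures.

Charge passed = 19.3 × 18072 = 3.488×10^5 C
n(e⁻) = 3.488×10^5 / 96485 = 3.615 mol
2Cl⁻ → Cl₂ + 2e⁻, so n(Cl₂) = 3.615 / 2 = 1.808 mol
V = 1.808 × 24.0 = 43.39 L
= 43400 mL

43400 mL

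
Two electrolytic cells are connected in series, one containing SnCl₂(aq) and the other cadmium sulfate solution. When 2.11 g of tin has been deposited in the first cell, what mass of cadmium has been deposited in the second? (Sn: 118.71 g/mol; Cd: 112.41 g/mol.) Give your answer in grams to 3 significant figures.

n(Sn) = 2.11 / 118.71 = 0.01777 mol
Sn²⁺ + 2e⁻ → Sn, so n(e⁻) = 2 × 0.01777 = 0.03554 mol
In series, the same 0.03554 mol of electrons flows through the second cell.
Cd²⁺ + 2e⁻ → Cd, so n(Cd) = 0.03554 / 2 = 0.01777 mol
m(Cd) = 0.01777 × 112.41 = 2.00 g

2.00 g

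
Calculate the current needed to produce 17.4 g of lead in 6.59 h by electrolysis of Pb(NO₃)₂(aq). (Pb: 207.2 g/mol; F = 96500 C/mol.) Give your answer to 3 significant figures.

n(Pb) = 17.4 / 207.2 = 0.08398 mol
Pb²⁺ + 2e⁻ → Pb, so n(e⁻) = 2 × 0.08398 = 0.1680 mol
Q = 0.1680 × 96500 = 16210 C
I = Q / t = 16210 / 23724 s = 0.683 A

0.683 A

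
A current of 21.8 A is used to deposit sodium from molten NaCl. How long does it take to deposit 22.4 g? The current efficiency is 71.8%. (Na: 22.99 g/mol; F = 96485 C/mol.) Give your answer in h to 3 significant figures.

n(Na) = 22.4 / 22.99 = 0.9743 mol
Na⁺ + e⁻ → Na, so n(e⁻) = 0.9743 mol
Q = 0.9743 × 96485 / 0.718 = 1.309×10^5 C
t = Q / I = 1.309×10^5 / 21.8 = 6005 s = 1.67 h

1.67 h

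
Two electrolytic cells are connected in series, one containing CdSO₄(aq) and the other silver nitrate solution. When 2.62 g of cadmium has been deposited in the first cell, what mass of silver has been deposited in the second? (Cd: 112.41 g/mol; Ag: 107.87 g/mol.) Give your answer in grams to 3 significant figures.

5.03 g

n(Cd) = 2.62 / 112.41 = 0.02331 mol
Cd²⁺ + 2e⁻ → Cd, so n(e⁻) = 2 × 0.02331 = 0.04662 mol
Same current for the same time ⇒ same n(e⁻) = 0.04662 mol in both cells.
Ag⁺ + e⁻ → Ag, so n(Ag) = 0.04662 mol
m(Ag) = 0.04662 × 107.87 = 5.03 g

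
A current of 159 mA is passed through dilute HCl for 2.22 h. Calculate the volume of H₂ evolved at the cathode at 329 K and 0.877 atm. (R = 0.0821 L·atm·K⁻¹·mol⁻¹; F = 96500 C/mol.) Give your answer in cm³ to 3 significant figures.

203 cm³

Q = 0.159 A × 7992 s = 1271 C
n(e⁻) = 1271 / 96500 = 0.01317 mol
2H⁺ + 2e⁻ → H₂, so n(H₂) = 0.01317 / 2 = 0.006585 mol
V = nRT/P = 0.006585 × 0.0821 × 329 / 0.877 = 0.2028 L
= 203 cm³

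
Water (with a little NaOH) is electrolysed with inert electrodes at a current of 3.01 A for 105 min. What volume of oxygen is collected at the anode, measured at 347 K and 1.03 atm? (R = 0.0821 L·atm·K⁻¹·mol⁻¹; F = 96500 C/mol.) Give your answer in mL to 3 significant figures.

Q = It = 3.01 × 6300 = 18960 C
n(e⁻) = Q/F = 18960/96500 = 0.1965 mol
2H₂O → O₂ + 4H⁺ + 4e⁻, so n(O₂) = 0.1965 / 4 = 0.04913 mol
V = nRT/P = 0.04913 × 0.0821 × 347 / 1.03 = 1.359 L
= 1360 mL

1360 mL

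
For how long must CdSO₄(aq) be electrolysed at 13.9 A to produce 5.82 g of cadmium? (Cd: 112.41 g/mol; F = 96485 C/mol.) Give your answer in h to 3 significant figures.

0.200 h

n(Cd) = 5.82 / 112.41 = 0.05177 mol
Cd²⁺ + 2e⁻ → Cd, so n(e⁻) = 2 × 0.05177 = 0.1035 mol
Q = 0.1035 × 96485 = 9986 C
t = Q / I = 9986 / 13.9 = 718.4 s = 0.200 h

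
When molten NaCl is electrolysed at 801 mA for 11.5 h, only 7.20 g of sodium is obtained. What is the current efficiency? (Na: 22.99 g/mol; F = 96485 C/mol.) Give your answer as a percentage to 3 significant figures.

Q = 0.801 × 41400 = 33160 C
n(e⁻) = 33160 / 96485 = 0.3437 mol
Na⁺ + e⁻ → Na, so theoretical n(Na) = 0.3437 mol → 7.902 g
Efficiency = 7.20 / 7.902 = 0.9112 = 91.1%

91.1%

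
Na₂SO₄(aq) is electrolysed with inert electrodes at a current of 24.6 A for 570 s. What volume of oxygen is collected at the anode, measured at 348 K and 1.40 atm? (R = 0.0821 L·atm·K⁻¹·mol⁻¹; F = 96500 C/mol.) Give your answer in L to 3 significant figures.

Charge passed = 24.6 × 570 = 14020 C
n(e⁻) = Q/F = 14020/96500 = 0.1453 mol
2H₂O → O₂ + 4H⁺ + 4e⁻, so n(O₂) = 0.1453 / 4 = 0.03633 mol
V = nRT/P = 0.03633 × 0.0821 × 348 / 1.40 = 0.7414 L

0.741 L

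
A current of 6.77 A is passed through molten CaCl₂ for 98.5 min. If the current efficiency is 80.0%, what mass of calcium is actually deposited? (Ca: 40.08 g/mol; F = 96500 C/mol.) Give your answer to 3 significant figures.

Q = 6.77 × 5910 = 40010 C
n(e⁻) = 40010 / 96500 = 0.4146 mol
Ca²⁺ + 2e⁻ → Ca, so theoretical m(Ca) = 0.2073 × 40.08 = 8.309 g
Actual mass = 80.0% × 8.309 = 6.65 g

6.65 g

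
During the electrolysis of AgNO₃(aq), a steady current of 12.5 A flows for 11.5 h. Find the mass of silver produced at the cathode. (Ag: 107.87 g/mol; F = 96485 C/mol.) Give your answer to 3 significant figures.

579 g

Charge passed = 12.5 × 41400 = 5.175×10^5 C
n(e⁻) = 5.175×10^5 / 96485 = 5.364 mol
Ag⁺ + e⁻ → Ag, so n(Ag) = 5.364 mol
m = 5.364 × 107.87 = 579 g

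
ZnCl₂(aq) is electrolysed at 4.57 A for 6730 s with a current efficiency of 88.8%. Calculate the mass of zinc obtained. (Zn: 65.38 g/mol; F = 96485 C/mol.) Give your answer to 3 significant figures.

Q = 4.57 × 6730 = 30760 C
n(e⁻) = 30760 / 96485 = 0.3188 mol
Zn²⁺ + 2e⁻ → Zn, so theoretical m(Zn) = 0.1594 × 65.38 = 10.42 g
Actual mass = 88.8% × 10.42 = 9.25 g

9.25 g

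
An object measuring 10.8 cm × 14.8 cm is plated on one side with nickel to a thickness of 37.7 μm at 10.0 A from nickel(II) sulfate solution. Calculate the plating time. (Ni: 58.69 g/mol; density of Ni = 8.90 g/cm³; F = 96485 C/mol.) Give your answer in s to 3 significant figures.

1760 s

Plated area = 10.8 × 14.8 = 159.8 cm²
Volume = 159.8 × 37.7×10⁻⁴ cm = 0.6024 cm³
m(Ni) = 0.6024 × 8.90 = 5.361 g
n(Ni) = 5.361 / 58.69 = 0.09134 mol; n(e⁻) = 2 × 0.09134 = 0.1827 mol
Q = 0.1827 × 96485 = 17630 C
t = 17630 / 10.0 = 1763 s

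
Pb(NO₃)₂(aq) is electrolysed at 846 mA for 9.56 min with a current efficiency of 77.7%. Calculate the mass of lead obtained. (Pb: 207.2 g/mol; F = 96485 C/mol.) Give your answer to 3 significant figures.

Q = 0.846 × 573.6 = 485.3 C
n(e⁻) = 485.3 / 96485 = 0.005030 mol
Pb²⁺ + 2e⁻ → Pb, so theoretical m(Pb) = 0.002515 × 207.2 = 0.5211 g
Actual mass = 77.7% × 0.5211 = 0.405 g

0.405 g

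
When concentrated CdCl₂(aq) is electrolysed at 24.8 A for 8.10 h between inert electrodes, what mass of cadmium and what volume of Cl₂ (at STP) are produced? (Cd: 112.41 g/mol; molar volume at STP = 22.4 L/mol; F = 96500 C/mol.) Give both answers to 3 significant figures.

Q = 24.8 × 29160 = 7.232×10^5 C; n(e⁻) = 7.232×10^5 / 96500 = 7.494 mol
Cathode: Cd²⁺ + 2e⁻ → Cd → n(Cd) = 7.494/2 = 3.747 mol → 421 g
Anode: 2Cl⁻ → Cl₂ + 2e⁻ → n(Cl₂) = 7.494/2 = 3.747 mol → 83.9 L

421 g Cd; 83.9 L Cl₂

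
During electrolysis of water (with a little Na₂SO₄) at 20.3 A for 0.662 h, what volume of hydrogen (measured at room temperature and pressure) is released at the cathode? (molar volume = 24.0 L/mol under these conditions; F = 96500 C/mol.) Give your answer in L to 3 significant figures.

Q = 20.3 A × 2383.2 s = 48380 C
n(e⁻) = 48380 / 96500 = 0.5013 mol
2H⁺ + 2e⁻ → H₂, so n(H₂) = 0.5013 / 2 = 0.2507 mol
V = 0.2507 × 24.0 = 6.017 L

6.02 L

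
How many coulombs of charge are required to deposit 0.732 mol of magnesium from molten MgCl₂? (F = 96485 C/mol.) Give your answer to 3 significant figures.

1.41×10^5 C

Mg²⁺ + 2e⁻ → Mg, so n(e⁻) = 2 × 0.732 = 1.464 mol
Q = 1.464 × 96485 = 1.413×10^5 C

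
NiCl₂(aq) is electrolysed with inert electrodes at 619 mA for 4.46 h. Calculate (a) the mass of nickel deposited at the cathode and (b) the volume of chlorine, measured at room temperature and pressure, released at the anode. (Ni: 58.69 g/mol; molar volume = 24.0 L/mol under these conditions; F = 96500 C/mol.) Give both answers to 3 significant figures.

3.02 g Ni; 1.24 L Cl₂

Q = 0.619 × 16056 = 9939 C; n(e⁻) = 9939 / 96500 = 0.1030 mol
Cathode: Ni²⁺ + 2e⁻ → Ni → n(Ni) = 0.1030/2 = 0.05150 mol → 3.02 g
Anode: 2Cl⁻ → Cl₂ + 2e⁻ → n(Cl₂) = 0.1030/2 = 0.05150 mol → 1.24 L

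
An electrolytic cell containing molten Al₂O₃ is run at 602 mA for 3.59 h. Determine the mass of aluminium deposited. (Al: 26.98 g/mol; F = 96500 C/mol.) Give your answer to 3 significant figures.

Charge passed = 0.602 × 12924 = 7780 C
Moles of electrons = 7780 / 96500 = 0.08062 mol
Al³⁺ + 3e⁻ → Al, so n(Al) = 0.08062 / 3 = 0.02687 mol
m = 0.02687 × 26.98 = 0.725 g

0.725 g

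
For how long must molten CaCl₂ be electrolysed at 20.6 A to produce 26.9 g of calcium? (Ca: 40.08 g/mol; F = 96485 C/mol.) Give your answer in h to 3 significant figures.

n(Ca) = 26.9 / 40.08 = 0.6712 mol
Ca²⁺ + 2e⁻ → Ca, so n(e⁻) = 2 × 0.6712 = 1.342 mol
Q = 1.342 × 96485 = 1.295×10^5 C
t = Q / I = 1.295×10^5 / 20.6 = 6286 s = 1.75 h

1.75 h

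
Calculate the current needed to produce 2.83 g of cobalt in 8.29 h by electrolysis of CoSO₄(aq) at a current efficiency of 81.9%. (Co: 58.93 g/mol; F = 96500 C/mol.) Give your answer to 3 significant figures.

n(Co) = 2.83 / 58.93 = 0.04802 mol
Co²⁺ + 2e⁻ → Co, so n(e⁻) = 2 × 0.04802 = 0.09604 mol
Q = 0.09604 × 96500 / 0.819 = 11320 C
I = Q / t = 11320 / 29844 s = 0.379 A

0.379 A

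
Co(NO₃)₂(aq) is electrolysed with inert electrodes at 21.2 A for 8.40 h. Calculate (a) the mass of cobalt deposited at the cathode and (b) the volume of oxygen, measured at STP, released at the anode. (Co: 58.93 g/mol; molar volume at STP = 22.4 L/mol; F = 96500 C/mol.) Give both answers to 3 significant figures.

196 g Co; 37.2 L O₂

Q = 21.2 × 30240 = 6.411×10^5 C; n(e⁻) = 6.411×10^5 / 96500 = 6.644 mol
Cathode: Co²⁺ + 2e⁻ → Co → n(Co) = 6.644/2 = 3.322 mol → 196 g
Anode: 2H₂O → O₂ + 4H⁺ + 4e⁻ → n(O₂) = 6.644/4 = 1.661 mol → 37.2 L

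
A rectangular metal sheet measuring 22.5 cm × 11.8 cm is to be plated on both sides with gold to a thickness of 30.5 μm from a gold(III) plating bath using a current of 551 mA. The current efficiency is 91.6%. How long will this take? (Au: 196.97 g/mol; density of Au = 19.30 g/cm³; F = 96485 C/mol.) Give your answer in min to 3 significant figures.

Plated area = 2 × 22.5 × 11.8 = 531.0 cm²
Volume = 531.0 × 30.5×10⁻⁴ cm = 1.620 cm³
m(Au) = 1.620 × 19.30 = 31.27 g
n(Au) = 31.27 / 196.97 = 0.1588 mol; n(e⁻) = 3 × 0.1588 = 0.4764 mol
Q = 0.4764 × 96485 / 0.916 = 50180 C
t = 50180 / 0.551 = 91070 s = 1520 min

1520 min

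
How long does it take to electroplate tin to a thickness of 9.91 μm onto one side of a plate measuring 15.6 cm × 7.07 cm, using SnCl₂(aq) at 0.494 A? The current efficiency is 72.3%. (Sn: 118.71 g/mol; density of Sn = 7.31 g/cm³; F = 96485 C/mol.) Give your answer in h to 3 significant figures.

Plated area = 15.6 × 7.07 = 110.3 cm²
Volume = 110.3 × 9.91×10⁻⁴ cm = 0.1093 cm³
m(Sn) = 0.1093 × 7.31 = 0.7990 g
n(Sn) = 0.7990 / 118.71 = 0.006731 mol; n(e⁻) = 2 × 0.006731 = 0.01346 mol
Q = 0.01346 × 96485 / 0.723 = 1796 C
t = 1796 / 0.494 = 3636 s = 1.01 h

1.01 h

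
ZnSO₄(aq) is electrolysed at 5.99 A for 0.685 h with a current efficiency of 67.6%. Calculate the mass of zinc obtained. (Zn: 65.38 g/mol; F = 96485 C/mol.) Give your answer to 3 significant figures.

Q = 5.99 × 2466 = 14770 C
n(e⁻) = 14770 / 96485 = 0.1531 mol
Zn²⁺ + 2e⁻ → Zn, so theoretical m(Zn) = 0.07655 × 65.38 = 5.005 g
Actual mass = 67.6% × 5.005 = 3.38 g

3.38 g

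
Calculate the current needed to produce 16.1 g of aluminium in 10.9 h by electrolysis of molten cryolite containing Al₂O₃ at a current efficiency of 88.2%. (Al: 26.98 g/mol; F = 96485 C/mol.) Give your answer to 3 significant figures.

4.99 A

n(Al) = 16.1 / 26.98 = 0.5967 mol
Al³⁺ + 3e⁻ → Al, so n(e⁻) = 3 × 0.5967 = 1.790 mol
Q = 1.790 × 96485 / 0.882 = 1.958×10^5 C
I = Q / t = 1.958×10^5 / 39240 s = 4.99 A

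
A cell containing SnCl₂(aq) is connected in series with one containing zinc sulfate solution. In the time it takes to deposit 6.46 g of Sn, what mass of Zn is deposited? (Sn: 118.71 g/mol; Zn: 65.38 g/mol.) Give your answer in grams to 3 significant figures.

3.56 g

n(Sn) = 6.46 / 118.71 = 0.05442 mol
Sn²⁺ + 2e⁻ → Sn, so n(e⁻) = 2 × 0.05442 = 0.1088 mol
The cells are in series, so the same charge (and hence the same n(e⁻) = 0.1088 mol) passes through both.
Zn²⁺ + 2e⁻ → Zn, so n(Zn) = 0.1088 / 2 = 0.05440 mol
m(Zn) = 0.05440 × 65.38 = 3.56 g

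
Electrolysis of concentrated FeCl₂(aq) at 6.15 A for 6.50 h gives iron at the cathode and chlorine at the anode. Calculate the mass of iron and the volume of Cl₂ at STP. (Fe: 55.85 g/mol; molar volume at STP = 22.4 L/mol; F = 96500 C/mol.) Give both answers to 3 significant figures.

41.6 g Fe; 16.7 L Cl₂

Q = 6.15 × 23400 = 1.439×10^5 C; n(e⁻) = 1.439×10^5 / 96500 = 1.491 mol
Cathode: Fe²⁺ + 2e⁻ → Fe → n(Fe) = 1.491/2 = 0.7455 mol → 41.6 g
Anode: 2Cl⁻ → Cl₂ + 2e⁻ → n(Cl₂) = 1.491/2 = 0.7455 mol → 16.7 L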